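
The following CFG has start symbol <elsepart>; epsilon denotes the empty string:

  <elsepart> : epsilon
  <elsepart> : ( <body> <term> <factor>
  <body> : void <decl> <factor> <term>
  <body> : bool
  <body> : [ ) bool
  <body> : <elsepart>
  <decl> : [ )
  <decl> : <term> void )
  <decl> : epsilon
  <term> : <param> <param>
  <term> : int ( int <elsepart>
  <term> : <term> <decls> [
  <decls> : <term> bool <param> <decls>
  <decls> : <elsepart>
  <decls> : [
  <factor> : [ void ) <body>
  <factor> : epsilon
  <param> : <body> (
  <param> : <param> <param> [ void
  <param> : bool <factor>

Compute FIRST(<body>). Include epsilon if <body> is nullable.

<body> : void <decl> <factor> <term> contributes {void}.
<body> : bool contributes {bool}.
<body> : [ ) bool contributes {[}.
From <body> : <elsepart>: add FIRST(<elsepart>) = { (, epsilon } (including epsilon since <elsepart> is nullable).
Union: FIRST(<body>) = { (, [, bool, void, epsilon }.

{ (, [, bool, void, epsilon }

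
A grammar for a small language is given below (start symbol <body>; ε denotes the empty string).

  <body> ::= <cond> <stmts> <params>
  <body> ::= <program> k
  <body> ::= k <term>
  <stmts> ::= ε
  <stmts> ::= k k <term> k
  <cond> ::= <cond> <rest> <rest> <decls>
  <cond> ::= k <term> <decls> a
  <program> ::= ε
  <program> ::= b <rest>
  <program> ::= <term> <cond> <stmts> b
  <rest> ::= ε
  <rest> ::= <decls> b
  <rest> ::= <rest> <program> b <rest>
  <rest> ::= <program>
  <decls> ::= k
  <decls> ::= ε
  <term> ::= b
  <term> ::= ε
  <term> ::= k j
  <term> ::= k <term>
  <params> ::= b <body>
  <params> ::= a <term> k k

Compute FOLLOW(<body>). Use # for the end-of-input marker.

<body> is the start symbol, so # ∈ FOLLOW(<body>).
In <params> ::= b <body>: <body> is at the end, add FOLLOW(<params>) = { # }.
Union: FOLLOW(<body>) = { # }.

{ # }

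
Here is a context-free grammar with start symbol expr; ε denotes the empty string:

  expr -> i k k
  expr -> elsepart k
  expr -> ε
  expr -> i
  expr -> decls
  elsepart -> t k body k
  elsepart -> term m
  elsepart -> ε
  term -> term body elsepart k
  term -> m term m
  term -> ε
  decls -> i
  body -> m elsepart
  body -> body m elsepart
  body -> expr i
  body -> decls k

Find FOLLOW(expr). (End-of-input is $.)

expr is the start symbol, so $ ∈ FOLLOW(expr).
In body -> expr i: add FIRST(i) = { i }.
Union: FOLLOW(expr) = { $, i }.

{ $, i }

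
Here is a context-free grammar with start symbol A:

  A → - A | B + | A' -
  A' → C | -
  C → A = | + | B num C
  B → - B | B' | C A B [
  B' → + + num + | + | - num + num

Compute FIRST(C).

{ +, - }

From C → A =: add FIRST(A) = { +, - }.
C → + contributes {+}.
From C → B num C: add FIRST(B) = { +, - }.
Union: FIRST(C) = { +, - }.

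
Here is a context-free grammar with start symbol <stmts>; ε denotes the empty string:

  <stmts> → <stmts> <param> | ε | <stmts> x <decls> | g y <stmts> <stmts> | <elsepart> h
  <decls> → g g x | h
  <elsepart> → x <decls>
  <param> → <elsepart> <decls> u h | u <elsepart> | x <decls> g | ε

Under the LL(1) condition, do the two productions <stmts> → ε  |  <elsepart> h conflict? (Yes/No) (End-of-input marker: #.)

Yes

FIRST(ε) = { ε } and FIRST(<elsepart> h) = { x }.
The first alternative is nullable and FOLLOW(<stmts>) = { #, g, u, x } shares x with FIRST of the second — conflict.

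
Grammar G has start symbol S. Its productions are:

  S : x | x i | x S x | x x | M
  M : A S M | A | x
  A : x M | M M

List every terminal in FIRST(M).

From M : A S M: add FIRST(A) = { x }.
From M : A: add FIRST(A) = { x }.
M : x contributes {x}.
Union: FIRST(M) = { x }.

{ x }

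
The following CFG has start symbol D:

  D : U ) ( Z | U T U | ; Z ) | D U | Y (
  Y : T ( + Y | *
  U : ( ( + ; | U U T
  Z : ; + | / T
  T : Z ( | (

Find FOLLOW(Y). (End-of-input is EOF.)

In D : Y (: add FIRST(() = { ( }.
In Y : T ( + Y: Y is at the end, add FOLLOW(Y) = { ( }.
Union: FOLLOW(Y) = { ( }.

{ ( }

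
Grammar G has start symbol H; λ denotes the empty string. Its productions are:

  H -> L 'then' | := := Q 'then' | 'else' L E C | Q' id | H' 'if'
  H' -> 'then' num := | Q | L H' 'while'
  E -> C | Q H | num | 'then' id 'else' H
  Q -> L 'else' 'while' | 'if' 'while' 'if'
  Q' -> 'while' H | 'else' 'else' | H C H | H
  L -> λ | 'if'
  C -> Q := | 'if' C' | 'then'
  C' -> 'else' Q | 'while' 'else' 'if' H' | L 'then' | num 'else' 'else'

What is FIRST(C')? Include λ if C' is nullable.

{ 'else', 'if', 'then', 'while', num }

C' -> 'else' Q contributes {'else'}.
C' -> 'while' 'else' 'if' H' contributes {'while'}.
From C' -> L 'then': L nullable, take FIRST(L) ∪ {'then'} = { 'if', 'then' }.
C' -> num 'else' 'else' contributes {num}.
Union: FIRST(C') = { 'else', 'if', 'then', 'while', num }.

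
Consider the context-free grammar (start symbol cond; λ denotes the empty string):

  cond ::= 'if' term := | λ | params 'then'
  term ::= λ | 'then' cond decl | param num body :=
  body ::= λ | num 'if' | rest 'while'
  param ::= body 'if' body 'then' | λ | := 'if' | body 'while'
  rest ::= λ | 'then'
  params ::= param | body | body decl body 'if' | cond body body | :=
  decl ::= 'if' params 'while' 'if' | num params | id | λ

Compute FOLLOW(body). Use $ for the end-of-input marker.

{ 'if', 'then', 'while', :=, id, num }

In term ::= param num body :=: add FIRST(:=) = { := }.
In param ::= body 'if' body 'then': add FIRST('if' body 'then') = { 'if' }.
In param ::= body 'if' body 'then': add FIRST('then') = { 'then' }.
In param ::= body 'while': add FIRST('while') = { 'while' }.
In params ::= body: body is at the end, add FOLLOW(params) = { 'if', 'then', 'while', :=, num }.
In params ::= body decl body 'if': add FIRST(decl body 'if') = { 'if', 'then', 'while', id, num }.
In params ::= body decl body 'if': add FIRST('if') = { 'if' }.
In params ::= cond body body: add FIRST(body)\{λ} = { 'then', 'while', num }.
  Since body is nullable, also add FOLLOW(params) = { 'if', 'then', 'while', :=, num }.
In params ::= cond body body: body is at the end, add FOLLOW(params) = { 'if', 'then', 'while', :=, num }.
Union: FOLLOW(body) = { 'if', 'then', 'while', :=, id, num }.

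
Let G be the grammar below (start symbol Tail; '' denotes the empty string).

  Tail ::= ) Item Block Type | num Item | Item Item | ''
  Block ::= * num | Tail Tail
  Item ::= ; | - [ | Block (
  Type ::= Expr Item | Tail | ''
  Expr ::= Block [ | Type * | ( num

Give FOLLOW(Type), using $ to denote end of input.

{ $, (, ), *, -, ;, [, num }

In Tail ::= ) Item Block Type: Type is at the end, add FOLLOW(Tail) = { $, (, ), *, -, ;, [, num }.
In Expr ::= Type *: add FIRST(*) = { * }.
Union: FOLLOW(Type) = { $, (, ), *, -, ;, [, num }.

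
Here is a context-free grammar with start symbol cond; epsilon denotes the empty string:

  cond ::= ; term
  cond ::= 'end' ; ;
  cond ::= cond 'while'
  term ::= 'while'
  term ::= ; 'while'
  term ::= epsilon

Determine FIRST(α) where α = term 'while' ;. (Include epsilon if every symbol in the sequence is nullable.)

{ 'while', ; }

Add FIRST(term)\{epsilon} = { 'while', ; }; term is nullable, continue.
'while' is a terminal; add {'while'} and stop.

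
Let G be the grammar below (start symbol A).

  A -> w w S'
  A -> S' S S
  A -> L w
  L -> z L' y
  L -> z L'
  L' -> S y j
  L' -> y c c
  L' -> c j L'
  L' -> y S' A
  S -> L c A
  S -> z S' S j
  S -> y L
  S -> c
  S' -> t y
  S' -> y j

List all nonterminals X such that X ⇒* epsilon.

No nonterminal has an empty production or an RHS whose symbols are all nullable.

{ } (none)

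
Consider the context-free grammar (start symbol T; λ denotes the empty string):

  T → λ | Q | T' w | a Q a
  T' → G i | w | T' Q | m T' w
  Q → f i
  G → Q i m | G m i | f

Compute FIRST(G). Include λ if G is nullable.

From G → Q i m: add FIRST(Q) = { f }.
From G → G m i: add FIRST(G) = { f }.
G → f contributes {f}.
Union: FIRST(G) = { f }.

{ f }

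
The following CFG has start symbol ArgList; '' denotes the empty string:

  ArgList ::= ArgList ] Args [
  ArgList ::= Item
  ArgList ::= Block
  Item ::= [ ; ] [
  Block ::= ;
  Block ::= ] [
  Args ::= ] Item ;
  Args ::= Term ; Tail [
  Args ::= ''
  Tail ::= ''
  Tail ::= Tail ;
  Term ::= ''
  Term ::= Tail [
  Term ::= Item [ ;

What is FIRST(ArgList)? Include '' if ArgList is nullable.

From ArgList ::= ArgList ] Args [: add FIRST(ArgList) = { ;, [, ] }.
From ArgList ::= Item: add FIRST(Item) = { [ }.
From ArgList ::= Block: add FIRST(Block) = { ;, ] }.
Union: FIRST(ArgList) = { ;, [, ] }.

{ ;, [, ] }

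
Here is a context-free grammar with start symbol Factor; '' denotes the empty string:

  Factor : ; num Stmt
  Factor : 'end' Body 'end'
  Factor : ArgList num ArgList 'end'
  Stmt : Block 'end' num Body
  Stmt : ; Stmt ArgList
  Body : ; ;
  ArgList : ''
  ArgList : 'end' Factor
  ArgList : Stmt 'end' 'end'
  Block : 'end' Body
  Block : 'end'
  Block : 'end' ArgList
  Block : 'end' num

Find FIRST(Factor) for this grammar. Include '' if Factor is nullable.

Factor : ; num Stmt contributes {;}.
Factor : 'end' Body 'end' contributes {'end'}.
From Factor : ArgList num ArgList 'end': ArgList nullable, take FIRST(ArgList) ∪ {num} = { 'end', ;, num }.
Union: FIRST(Factor) = { 'end', ;, num }.

{ 'end', ;, num }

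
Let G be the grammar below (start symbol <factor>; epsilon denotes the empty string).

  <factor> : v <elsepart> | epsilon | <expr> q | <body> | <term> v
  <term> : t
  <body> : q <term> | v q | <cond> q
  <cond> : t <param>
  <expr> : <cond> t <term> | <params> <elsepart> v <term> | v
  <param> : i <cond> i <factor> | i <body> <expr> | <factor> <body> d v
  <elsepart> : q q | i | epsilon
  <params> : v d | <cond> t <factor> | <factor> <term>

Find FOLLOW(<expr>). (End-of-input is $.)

{ i, q, t }

In <factor> : <expr> q: add FIRST(q) = { q }.
In <param> : i <body> <expr>: <expr> is at the end, add FOLLOW(<param>) = { i, q, t }.
Union: FOLLOW(<expr>) = { i, q, t }.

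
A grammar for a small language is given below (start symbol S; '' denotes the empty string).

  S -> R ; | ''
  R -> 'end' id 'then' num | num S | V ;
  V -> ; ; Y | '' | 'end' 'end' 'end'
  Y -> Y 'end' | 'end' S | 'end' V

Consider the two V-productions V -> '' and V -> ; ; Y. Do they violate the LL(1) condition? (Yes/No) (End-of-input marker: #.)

FIRST('') = { '' } and FIRST(; ; Y) = { ; }.
The first alternative is nullable and FOLLOW(V) = { 'end', ; } shares ; with FIRST of the second — conflict.

Yes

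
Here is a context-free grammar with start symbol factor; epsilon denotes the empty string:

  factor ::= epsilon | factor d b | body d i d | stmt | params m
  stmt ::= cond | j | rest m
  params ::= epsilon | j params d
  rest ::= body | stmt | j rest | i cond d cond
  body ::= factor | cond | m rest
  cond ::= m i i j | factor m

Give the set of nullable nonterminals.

{ body, factor, params, rest }

Directly nullable (have an epsilon-production): factor, params.
rest ::= body with every symbol nullable, so rest is nullable.
body ::= factor with every symbol nullable, so body is nullable.
No other nonterminal has a production whose RHS symbols are all nullable.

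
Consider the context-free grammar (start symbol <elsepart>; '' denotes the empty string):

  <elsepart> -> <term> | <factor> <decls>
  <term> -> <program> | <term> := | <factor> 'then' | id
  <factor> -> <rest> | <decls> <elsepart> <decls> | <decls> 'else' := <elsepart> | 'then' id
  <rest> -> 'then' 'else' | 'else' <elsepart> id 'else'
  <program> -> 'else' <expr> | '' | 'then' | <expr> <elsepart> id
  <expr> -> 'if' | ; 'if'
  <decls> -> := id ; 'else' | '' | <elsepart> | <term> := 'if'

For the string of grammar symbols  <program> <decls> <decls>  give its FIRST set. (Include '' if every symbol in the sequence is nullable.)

{ 'else', 'if', 'then', :=, ;, id, '' }

Add FIRST(<program>)\{''} = { 'else', 'if', 'then', ; }; <program> is nullable, continue.
Add FIRST(<decls>)\{''} = { 'else', 'if', 'then', :=, ;, id }; <decls> is nullable, continue.
Add FIRST(<decls>)\{''} = { 'else', 'if', 'then', :=, ;, id }; <decls> is nullable, continue.
Every symbol is nullable, so include ''.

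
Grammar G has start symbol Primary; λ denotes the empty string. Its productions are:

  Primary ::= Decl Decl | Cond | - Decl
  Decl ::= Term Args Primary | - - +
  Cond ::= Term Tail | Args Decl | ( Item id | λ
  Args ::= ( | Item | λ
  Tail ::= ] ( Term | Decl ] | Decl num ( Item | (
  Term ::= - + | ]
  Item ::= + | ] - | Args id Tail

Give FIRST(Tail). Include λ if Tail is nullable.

{ (, -, ] }

Tail ::= ] ( Term contributes {]}.
From Tail ::= Decl ]: add FIRST(Decl) = { -, ] }.
From Tail ::= Decl num ( Item: add FIRST(Decl) = { -, ] }.
Tail ::= ( contributes {(}.
Union: FIRST(Tail) = { (, -, ] }.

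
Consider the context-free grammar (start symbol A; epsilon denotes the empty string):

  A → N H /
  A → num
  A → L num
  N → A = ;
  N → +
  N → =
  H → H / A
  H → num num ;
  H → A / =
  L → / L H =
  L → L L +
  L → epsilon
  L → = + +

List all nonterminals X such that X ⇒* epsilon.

{ L }

Directly nullable (have an epsilon-production): L.
No other nonterminal has a production whose RHS symbols are all nullable.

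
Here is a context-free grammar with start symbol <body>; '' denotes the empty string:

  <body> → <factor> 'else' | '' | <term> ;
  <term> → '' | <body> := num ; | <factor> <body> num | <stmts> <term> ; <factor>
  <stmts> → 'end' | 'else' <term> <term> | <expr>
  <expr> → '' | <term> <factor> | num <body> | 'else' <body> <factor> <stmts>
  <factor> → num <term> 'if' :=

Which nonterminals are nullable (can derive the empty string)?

{ <body>, <expr>, <stmts>, <term> }

Directly nullable (have an ''-production): <body>, <term>, <expr>.
<stmts> → <expr> with every symbol nullable, so <stmts> is nullable.
No other nonterminal has a production whose RHS symbols are all nullable.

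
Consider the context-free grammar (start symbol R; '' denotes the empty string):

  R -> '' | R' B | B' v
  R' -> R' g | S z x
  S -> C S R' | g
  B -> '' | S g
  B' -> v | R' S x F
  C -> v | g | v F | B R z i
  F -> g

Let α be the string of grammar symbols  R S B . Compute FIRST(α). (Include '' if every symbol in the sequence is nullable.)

{ g, v, z }

Add FIRST(R)\{''} = { g, v, z }; R is nullable, continue.
Add FIRST(S) = { g, v, z }; S is not nullable, stop.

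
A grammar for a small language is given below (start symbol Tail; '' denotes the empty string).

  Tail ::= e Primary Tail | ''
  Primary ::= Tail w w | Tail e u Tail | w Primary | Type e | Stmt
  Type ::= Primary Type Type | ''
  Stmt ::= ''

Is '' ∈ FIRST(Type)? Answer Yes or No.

Yes

Type has an ''-production, so Type ⇒ ''.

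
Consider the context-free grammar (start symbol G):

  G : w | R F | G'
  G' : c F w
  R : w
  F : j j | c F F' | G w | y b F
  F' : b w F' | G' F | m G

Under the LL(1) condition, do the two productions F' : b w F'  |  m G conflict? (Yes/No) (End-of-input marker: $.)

FIRST(b w F') = { b } and FIRST(m G) = { m }.
The FIRST sets are disjoint and neither alternative is nullable — no conflict.

No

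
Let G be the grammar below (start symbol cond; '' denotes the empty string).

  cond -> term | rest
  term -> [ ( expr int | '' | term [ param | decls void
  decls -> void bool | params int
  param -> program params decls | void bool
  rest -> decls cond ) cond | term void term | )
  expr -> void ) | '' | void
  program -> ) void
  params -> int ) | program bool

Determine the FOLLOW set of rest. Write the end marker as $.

In cond -> rest: rest is at the end, add FOLLOW(cond) = { $, ) }.
Union: FOLLOW(rest) = { $, ) }.

{ $, ) }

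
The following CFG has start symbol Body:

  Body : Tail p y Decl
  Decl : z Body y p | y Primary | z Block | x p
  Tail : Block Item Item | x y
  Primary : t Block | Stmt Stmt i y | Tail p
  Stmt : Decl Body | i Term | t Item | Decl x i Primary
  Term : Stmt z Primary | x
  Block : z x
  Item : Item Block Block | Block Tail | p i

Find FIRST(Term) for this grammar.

{ i, t, x, y, z }

From Term : Stmt z Primary: add FIRST(Stmt) = { i, t, x, y, z }.
Term : x contributes {x}.
Union: FIRST(Term) = { i, t, x, y, z }.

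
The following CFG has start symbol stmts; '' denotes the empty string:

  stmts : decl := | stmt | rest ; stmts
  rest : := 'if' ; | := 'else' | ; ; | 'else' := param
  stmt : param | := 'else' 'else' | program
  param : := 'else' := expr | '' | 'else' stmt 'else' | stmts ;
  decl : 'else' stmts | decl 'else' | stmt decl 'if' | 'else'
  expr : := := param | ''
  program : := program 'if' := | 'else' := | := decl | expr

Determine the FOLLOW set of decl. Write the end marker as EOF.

{ EOF, 'else', 'if', :=, ; }

In stmts : decl :=: add FIRST(:=) = { := }.
In decl : decl 'else': add FIRST('else') = { 'else' }.
In decl : stmt decl 'if': add FIRST('if') = { 'if' }.
In program : := decl: decl is at the end, add FOLLOW(program) = { EOF, 'else', 'if', :=, ; }.
Union: FOLLOW(decl) = { EOF, 'else', 'if', :=, ; }.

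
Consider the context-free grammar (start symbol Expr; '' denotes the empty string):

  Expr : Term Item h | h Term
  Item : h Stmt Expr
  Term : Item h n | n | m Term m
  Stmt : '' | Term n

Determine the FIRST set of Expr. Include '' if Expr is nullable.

{ h, m, n }

From Expr : Term Item h: add FIRST(Term) = { h, m, n }.
Expr : h Term contributes {h}.
Union: FIRST(Expr) = { h, m, n }.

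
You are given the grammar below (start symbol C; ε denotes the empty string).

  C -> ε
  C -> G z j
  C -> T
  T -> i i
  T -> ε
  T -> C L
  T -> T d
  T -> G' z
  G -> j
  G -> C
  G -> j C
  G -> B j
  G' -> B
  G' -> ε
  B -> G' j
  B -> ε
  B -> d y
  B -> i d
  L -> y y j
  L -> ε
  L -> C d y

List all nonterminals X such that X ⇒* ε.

Directly nullable (have an ε-production): C, T, G', B, L.
G -> C with every symbol nullable, so G is nullable.

{ B, C, G, G', L, T }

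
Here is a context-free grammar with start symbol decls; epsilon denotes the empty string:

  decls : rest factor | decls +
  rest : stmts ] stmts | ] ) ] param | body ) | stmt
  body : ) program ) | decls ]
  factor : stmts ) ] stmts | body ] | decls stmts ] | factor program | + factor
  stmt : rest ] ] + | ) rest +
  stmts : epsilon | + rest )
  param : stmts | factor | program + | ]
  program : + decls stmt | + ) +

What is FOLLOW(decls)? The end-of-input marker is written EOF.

decls is the start symbol, so EOF ∈ FOLLOW(decls).
In decls : decls +: add FIRST(+) = { + }.
In body : decls ]: add FIRST(]) = { ] }.
In factor : decls stmts ]: add FIRST(stmts ]) = { +, ] }.
In program : + decls stmt: add FIRST(stmt) = { ), +, ] }.
Union: FOLLOW(decls) = { EOF, ), +, ] }.

{ EOF, ), +, ] }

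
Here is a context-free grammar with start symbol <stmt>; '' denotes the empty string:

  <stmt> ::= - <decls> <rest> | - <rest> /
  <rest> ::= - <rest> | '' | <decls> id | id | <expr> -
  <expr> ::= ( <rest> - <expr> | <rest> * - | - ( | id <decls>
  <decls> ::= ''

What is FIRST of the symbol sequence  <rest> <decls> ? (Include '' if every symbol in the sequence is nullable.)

{ (, *, -, id, '' }

Add FIRST(<rest>)\{''} = { (, *, -, id }; <rest> is nullable, continue.
Add FIRST(<decls>)\{''} = {  }; <decls> is nullable, continue.
Every symbol is nullable, so include ''.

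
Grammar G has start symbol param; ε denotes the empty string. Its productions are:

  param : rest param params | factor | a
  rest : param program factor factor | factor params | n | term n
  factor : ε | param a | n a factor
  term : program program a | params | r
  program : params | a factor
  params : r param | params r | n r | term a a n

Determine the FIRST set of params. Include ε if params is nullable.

params : r param contributes {r}.
From params : params r: add FIRST(params) = { a, n, r }.
params : n r contributes {n}.
From params : term a a n: add FIRST(term) = { a, n, r }.
Union: FIRST(params) = { a, n, r }.

{ a, n, r }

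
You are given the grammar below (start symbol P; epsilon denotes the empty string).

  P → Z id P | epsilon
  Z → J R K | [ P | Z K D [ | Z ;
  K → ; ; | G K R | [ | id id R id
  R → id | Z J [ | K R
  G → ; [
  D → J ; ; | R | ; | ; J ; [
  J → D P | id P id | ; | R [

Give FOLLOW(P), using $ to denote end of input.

P is the start symbol, so $ ∈ FOLLOW(P).
In P → Z id P: P is at the end, add FOLLOW(P) = { $, ;, [, id }.
In Z → [ P: P is at the end, add FOLLOW(Z) = { ;, [, id }.
In J → D P: P is at the end, add FOLLOW(J) = { ;, [, id }.
In J → id P id: add FIRST(id) = { id }.
Union: FOLLOW(P) = { $, ;, [, id }.

{ $, ;, [, id }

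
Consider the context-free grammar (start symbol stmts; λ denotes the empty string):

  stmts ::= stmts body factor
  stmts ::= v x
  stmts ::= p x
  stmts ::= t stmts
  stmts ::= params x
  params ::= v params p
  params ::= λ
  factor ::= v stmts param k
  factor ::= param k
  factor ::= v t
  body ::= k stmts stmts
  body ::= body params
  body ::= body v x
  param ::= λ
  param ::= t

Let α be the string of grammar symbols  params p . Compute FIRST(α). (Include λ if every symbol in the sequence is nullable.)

{ p, v }

Add FIRST(params)\{λ} = { v }; params is nullable, continue.
p is a terminal; add {p} and stop.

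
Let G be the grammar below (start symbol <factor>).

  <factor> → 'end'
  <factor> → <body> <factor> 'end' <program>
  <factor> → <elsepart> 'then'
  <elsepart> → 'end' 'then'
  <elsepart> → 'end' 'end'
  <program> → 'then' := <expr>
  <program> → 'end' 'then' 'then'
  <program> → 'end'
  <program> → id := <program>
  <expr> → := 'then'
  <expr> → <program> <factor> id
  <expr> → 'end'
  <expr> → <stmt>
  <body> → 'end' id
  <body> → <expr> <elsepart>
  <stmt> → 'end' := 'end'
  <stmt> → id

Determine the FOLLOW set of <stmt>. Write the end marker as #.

In <expr> → <stmt>: <stmt> is at the end, add FOLLOW(<expr>) = { #, 'end', 'then', :=, id }.
Union: FOLLOW(<stmt>) = { #, 'end', 'then', :=, id }.

{ #, 'end', 'then', :=, id }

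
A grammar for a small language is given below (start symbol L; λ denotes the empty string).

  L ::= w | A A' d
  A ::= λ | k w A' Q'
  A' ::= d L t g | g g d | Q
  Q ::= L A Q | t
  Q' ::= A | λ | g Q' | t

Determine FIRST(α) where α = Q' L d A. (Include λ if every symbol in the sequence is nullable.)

Add FIRST(Q')\{λ} = { g, k, t }; Q' is nullable, continue.
Add FIRST(L) = { d, g, k, t, w }; L is not nullable, stop.

{ d, g, k, t, w }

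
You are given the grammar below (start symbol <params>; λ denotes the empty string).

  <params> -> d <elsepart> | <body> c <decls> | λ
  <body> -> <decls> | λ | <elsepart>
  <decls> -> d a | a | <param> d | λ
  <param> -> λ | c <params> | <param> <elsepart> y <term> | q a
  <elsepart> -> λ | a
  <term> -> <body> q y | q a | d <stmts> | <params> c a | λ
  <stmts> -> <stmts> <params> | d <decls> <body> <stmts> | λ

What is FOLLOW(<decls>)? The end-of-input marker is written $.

In <params> -> <body> c <decls>: <decls> is at the end, add FOLLOW(<params>) = { $, a, c, d, q, y }.
In <body> -> <decls>: <decls> is at the end, add FOLLOW(<body>) = { a, c, d, q, y }.
In <stmts> -> d <decls> <body> <stmts>: add FIRST(<body> <stmts>)\{λ} = { a, c, d, q, y }.
  Since <body> <stmts> is nullable, also add FOLLOW(<stmts>) = { a, c, d, q, y }.
Union: FOLLOW(<decls>) = { $, a, c, d, q, y }.

{ $, a, c, d, q, y }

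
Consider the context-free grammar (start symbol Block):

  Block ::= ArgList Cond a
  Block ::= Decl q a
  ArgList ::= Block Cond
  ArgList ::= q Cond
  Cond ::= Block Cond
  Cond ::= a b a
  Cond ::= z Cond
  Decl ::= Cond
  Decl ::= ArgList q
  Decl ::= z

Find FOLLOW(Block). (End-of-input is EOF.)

{ EOF, a, q, z }

Block is the start symbol, so EOF ∈ FOLLOW(Block).
In ArgList ::= Block Cond: add FIRST(Cond) = { a, q, z }.
In Cond ::= Block Cond: add FIRST(Cond) = { a, q, z }.
Union: FOLLOW(Block) = { EOF, a, q, z }.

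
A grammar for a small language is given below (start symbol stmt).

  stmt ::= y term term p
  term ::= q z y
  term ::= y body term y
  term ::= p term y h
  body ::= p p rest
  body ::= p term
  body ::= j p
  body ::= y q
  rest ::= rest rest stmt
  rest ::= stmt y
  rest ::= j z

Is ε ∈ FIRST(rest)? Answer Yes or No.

No

No nonterminal in this grammar is nullable.
No production of rest has an RHS whose symbols are all nullable, so rest is not nullable.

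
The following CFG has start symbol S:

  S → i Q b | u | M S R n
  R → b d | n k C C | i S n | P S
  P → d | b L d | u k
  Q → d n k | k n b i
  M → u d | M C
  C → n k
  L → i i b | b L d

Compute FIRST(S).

S → i Q b contributes {i}.
S → u contributes {u}.
From S → M S R n: add FIRST(M) = { u }.
Union: FIRST(S) = { i, u }.

{ i, u }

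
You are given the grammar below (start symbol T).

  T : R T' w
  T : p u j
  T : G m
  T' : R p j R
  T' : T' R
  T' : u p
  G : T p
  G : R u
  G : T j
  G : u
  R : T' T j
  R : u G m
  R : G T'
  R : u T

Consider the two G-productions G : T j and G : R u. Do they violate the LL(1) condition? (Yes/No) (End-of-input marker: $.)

Yes

FIRST(T j) = { p, u } and FIRST(R u) = { p, u }.
Both contain p, so the two alternatives are not disjoint — LL(1) conflict.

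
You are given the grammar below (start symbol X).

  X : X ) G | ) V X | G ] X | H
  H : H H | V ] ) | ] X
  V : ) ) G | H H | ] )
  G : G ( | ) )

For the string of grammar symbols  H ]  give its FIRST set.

Add FIRST(H) = { ), ] }; H is not nullable, stop.

{ ), ] }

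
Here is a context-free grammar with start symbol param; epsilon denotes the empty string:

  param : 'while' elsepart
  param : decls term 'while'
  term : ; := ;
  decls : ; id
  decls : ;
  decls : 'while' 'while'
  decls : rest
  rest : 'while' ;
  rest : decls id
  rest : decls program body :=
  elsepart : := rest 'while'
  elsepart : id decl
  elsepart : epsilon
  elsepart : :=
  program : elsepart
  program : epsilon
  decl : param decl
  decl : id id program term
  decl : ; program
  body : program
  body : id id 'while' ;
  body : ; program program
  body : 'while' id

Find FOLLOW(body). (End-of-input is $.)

In rest : decls program body :=: add FIRST(:=) = { := }.
Union: FOLLOW(body) = { := }.

{ := }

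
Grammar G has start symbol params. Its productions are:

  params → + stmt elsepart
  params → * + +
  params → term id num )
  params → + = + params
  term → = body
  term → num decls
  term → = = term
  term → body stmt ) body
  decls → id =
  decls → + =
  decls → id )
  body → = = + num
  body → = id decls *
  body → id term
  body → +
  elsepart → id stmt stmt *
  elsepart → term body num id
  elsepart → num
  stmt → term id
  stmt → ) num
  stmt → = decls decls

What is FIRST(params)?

params → + stmt elsepart contributes {+}.
params → * + + contributes {*}.
From params → term id num ): add FIRST(term) = { +, =, id, num }.
params → + = + params contributes {+}.
Union: FIRST(params) = { *, +, =, id, num }.

{ *, +, =, id, num }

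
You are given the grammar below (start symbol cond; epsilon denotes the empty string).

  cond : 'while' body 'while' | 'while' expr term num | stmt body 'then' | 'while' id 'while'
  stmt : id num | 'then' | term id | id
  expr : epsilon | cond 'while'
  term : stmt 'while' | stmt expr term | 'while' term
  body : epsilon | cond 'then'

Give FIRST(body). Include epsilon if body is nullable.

body : epsilon contributes epsilon.
From body : cond 'then': add FIRST(cond) = { 'then', 'while', id }.
Union: FIRST(body) = { 'then', 'while', id, epsilon }.

{ 'then', 'while', id, epsilon }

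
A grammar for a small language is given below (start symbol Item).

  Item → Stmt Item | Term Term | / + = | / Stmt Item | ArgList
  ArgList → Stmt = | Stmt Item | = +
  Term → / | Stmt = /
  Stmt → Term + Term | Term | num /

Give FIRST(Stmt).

{ /, num }

From Stmt → Term + Term: add FIRST(Term) = { /, num }.
From Stmt → Term: add FIRST(Term) = { /, num }.
Stmt → num / contributes {num}.
Union: FIRST(Stmt) = { /, num }.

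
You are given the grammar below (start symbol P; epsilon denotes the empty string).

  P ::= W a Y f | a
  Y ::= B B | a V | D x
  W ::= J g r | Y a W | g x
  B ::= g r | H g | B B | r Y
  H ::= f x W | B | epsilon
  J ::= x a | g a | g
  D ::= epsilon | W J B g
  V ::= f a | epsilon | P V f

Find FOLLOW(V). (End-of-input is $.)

In Y ::= a V: V is at the end, add FOLLOW(Y) = { a, f, g, r }.
In V ::= P V f: add FIRST(f) = { f }.
Union: FOLLOW(V) = { a, f, g, r }.

{ a, f, g, r }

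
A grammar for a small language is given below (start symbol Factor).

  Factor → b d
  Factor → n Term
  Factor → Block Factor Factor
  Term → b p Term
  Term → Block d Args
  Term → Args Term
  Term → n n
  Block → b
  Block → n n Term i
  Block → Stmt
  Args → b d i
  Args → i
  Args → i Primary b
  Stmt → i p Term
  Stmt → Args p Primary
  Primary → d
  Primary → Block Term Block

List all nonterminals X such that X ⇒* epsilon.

No nonterminal has an empty production or an RHS whose symbols are all nullable.

{ } (none)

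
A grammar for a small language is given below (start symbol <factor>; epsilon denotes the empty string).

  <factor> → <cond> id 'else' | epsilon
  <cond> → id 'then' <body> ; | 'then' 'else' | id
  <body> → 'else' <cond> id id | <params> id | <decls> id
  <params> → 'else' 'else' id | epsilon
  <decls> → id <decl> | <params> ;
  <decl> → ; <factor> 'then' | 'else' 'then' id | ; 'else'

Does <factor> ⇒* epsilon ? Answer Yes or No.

Yes

<factor> has an epsilon-production, so <factor> ⇒ epsilon.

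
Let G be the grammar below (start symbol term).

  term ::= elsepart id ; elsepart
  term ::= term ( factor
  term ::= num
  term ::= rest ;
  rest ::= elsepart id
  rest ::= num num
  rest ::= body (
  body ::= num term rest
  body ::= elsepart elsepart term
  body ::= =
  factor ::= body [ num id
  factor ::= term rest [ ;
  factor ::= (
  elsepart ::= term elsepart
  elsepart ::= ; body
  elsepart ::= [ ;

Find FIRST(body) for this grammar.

{ ;, =, [, num }

body ::= num term rest contributes {num}.
From body ::= elsepart elsepart term: add FIRST(elsepart) = { ;, =, [, num }.
body ::= = contributes {=}.
Union: FIRST(body) = { ;, =, [, num }.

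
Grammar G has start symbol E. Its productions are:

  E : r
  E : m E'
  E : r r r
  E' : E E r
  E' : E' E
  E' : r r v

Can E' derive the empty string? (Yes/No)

No

No nonterminal in this grammar is nullable.
No production of E' has an RHS whose symbols are all nullable, so E' is not nullable.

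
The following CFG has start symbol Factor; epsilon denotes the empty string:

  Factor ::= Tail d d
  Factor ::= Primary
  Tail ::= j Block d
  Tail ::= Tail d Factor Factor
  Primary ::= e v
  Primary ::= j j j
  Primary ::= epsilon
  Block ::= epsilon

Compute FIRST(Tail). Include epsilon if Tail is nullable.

{ j }

Tail ::= j Block d contributes {j}.
From Tail ::= Tail d Factor Factor: add FIRST(Tail) = { j }.
Union: FIRST(Tail) = { j }.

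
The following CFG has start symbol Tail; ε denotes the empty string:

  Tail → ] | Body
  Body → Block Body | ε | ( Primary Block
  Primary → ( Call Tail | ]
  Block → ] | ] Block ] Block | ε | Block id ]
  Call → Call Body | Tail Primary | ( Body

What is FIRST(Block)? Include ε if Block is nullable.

{ ], id, ε }

Block → ] contributes {]}.
Block → ] Block ] Block contributes {]}.
Block → ε contributes ε.
From Block → Block id ]: Block nullable, take FIRST(Block) ∪ {id} = { ], id }.
Union: FIRST(Block) = { ], id, ε }.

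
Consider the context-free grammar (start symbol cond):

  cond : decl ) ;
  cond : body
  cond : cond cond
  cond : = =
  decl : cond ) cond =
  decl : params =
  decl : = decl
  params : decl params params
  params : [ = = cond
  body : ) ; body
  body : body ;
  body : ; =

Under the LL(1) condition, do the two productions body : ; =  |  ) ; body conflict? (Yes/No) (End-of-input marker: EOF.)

No

FIRST(; =) = { ; } and FIRST() ; body) = { ) }.
The FIRST sets are disjoint and neither alternative is nullable — no conflict.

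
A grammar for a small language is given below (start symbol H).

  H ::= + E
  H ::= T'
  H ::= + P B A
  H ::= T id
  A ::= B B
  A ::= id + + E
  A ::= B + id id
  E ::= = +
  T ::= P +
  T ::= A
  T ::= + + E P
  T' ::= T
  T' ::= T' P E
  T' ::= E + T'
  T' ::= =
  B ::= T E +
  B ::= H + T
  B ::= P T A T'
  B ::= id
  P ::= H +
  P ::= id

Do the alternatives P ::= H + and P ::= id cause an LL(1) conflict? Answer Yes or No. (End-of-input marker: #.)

FIRST(H +) = { +, =, id } and FIRST(id) = { id }.
Both contain id, so the two alternatives are not disjoint — LL(1) conflict.

Yes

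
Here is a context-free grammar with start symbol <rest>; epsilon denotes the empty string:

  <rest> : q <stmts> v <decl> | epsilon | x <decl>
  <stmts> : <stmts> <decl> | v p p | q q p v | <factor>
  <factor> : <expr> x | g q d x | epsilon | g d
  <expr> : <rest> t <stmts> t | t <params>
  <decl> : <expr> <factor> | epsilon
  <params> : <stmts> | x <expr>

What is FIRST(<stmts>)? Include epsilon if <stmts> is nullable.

From <stmts> : <stmts> <decl>: <stmts>, <decl> nullable, take FIRST(<stmts>) ∪ FIRST(<decl>) = { g, q, t, v, x }; also epsilon since the whole RHS is nullable.
<stmts> : v p p contributes {v}.
<stmts> : q q p v contributes {q}.
From <stmts> : <factor>: add FIRST(<factor>) = { g, q, t, x, epsilon } (including epsilon since <factor> is nullable).
Union: FIRST(<stmts>) = { g, q, t, v, x, epsilon }.

{ g, q, t, v, x, epsilon }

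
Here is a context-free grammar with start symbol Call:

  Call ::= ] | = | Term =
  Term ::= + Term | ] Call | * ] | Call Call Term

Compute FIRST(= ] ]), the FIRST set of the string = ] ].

{ = }

= is a terminal; add {=} and stop.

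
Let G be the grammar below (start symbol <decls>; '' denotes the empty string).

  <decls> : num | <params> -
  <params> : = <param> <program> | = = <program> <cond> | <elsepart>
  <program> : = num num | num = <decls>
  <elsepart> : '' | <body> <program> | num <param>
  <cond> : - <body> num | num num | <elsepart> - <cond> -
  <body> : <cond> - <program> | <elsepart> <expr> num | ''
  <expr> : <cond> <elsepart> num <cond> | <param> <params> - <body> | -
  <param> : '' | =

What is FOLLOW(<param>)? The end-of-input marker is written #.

{ -, =, num }

In <params> : = <param> <program>: add FIRST(<program>) = { =, num }.
In <elsepart> : num <param>: <param> is at the end, add FOLLOW(<elsepart>) = { -, =, num }.
In <expr> : <param> <params> - <body>: add FIRST(<params> - <body>) = { -, =, num }.
Union: FOLLOW(<param>) = { -, =, num }.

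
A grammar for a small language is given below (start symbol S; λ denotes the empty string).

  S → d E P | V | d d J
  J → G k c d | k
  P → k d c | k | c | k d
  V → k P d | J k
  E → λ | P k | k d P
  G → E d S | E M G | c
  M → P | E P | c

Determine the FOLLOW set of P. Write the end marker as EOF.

In S → d E P: P is at the end, add FOLLOW(S) = { EOF, k }.
In V → k P d: add FIRST(d) = { d }.
In E → P k: add FIRST(k) = { k }.
In E → k d P: P is at the end, add FOLLOW(E) = { c, d, k }.
In M → P: P is at the end, add FOLLOW(M) = { c, d, k }.
In M → E P: P is at the end, add FOLLOW(M) = { c, d, k }.
Union: FOLLOW(P) = { EOF, c, d, k }.

{ EOF, c, d, k }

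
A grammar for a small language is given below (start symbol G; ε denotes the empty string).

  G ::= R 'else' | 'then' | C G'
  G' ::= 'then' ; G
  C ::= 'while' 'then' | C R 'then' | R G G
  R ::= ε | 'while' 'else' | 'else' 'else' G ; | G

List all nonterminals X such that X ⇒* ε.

{ R }

Directly nullable (have an ε-production): R.
No other nonterminal has a production whose RHS symbols are all nullable.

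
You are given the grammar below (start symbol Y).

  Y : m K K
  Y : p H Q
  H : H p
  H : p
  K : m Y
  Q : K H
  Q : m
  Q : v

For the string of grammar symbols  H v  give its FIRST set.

Add FIRST(H) = { p }; H is not nullable, stop.

{ p }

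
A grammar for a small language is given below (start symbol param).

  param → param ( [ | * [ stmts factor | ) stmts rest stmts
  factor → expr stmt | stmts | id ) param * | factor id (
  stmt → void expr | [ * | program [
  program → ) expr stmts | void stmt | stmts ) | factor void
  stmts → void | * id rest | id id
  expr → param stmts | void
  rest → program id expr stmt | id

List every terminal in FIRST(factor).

From factor → expr stmt: add FIRST(expr) = { ), *, void }.
From factor → stmts: add FIRST(stmts) = { *, id, void }.
factor → id ) param * contributes {id}.
From factor → factor id (: add FIRST(factor) = { ), *, id, void }.
Union: FIRST(factor) = { ), *, id, void }.

{ ), *, id, void }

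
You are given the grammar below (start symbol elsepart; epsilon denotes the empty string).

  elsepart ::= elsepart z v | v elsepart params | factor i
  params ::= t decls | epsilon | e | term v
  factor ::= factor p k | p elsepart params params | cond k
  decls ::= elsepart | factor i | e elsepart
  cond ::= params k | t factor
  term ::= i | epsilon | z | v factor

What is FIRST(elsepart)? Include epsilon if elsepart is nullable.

{ e, i, k, p, t, v, z }

From elsepart ::= elsepart z v: add FIRST(elsepart) = { e, i, k, p, t, v, z }.
elsepart ::= v elsepart params contributes {v}.
From elsepart ::= factor i: add FIRST(factor) = { e, i, k, p, t, v, z }.
Union: FIRST(elsepart) = { e, i, k, p, t, v, z }.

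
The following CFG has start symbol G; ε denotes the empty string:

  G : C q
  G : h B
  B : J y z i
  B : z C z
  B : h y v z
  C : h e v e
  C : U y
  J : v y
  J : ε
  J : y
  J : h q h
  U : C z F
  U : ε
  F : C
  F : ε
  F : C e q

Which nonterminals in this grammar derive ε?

{ F, J, U }

Directly nullable (have an ε-production): J, U, F.
No other nonterminal has a production whose RHS symbols are all nullable.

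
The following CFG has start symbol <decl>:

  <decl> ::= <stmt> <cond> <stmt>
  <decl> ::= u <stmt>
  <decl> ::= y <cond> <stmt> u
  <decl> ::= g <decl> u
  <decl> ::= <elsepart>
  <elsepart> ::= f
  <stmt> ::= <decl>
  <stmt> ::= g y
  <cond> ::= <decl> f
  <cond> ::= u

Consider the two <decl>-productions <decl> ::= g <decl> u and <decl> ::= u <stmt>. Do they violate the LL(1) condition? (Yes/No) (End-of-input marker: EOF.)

No

FIRST(g <decl> u) = { g } and FIRST(u <stmt>) = { u }.
The FIRST sets are disjoint and neither alternative is nullable — no conflict.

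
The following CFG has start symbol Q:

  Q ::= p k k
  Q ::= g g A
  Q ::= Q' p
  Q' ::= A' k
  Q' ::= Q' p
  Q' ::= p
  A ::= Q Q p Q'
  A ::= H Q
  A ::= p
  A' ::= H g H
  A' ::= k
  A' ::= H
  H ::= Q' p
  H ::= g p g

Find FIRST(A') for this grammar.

{ g, k, p }

From A' ::= H g H: add FIRST(H) = { g, k, p }.
A' ::= k contributes {k}.
From A' ::= H: add FIRST(H) = { g, k, p }.
Union: FIRST(A') = { g, k, p }.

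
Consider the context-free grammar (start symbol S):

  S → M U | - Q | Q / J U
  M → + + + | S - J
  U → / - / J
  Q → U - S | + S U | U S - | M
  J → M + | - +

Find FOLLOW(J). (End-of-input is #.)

In S → Q / J U: add FIRST(U) = { / }.
In M → S - J: J is at the end, add FOLLOW(M) = { #, +, -, / }.
In U → / - / J: J is at the end, add FOLLOW(U) = { #, +, -, / }.
Union: FOLLOW(J) = { #, +, -, / }.

{ #, +, -, / }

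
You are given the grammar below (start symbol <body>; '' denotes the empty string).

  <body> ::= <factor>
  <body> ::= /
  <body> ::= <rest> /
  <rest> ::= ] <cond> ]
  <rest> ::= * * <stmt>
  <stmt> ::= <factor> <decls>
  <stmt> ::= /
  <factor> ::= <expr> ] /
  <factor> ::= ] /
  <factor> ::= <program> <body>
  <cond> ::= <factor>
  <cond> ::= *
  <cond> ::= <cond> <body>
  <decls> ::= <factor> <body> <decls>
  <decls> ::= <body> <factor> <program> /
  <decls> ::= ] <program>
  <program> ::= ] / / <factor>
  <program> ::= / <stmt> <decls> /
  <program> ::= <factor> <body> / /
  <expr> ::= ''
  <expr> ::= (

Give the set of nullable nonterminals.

{ <expr> }

Directly nullable (have an ''-production): <expr>.
No other nonterminal has a production whose RHS symbols are all nullable.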